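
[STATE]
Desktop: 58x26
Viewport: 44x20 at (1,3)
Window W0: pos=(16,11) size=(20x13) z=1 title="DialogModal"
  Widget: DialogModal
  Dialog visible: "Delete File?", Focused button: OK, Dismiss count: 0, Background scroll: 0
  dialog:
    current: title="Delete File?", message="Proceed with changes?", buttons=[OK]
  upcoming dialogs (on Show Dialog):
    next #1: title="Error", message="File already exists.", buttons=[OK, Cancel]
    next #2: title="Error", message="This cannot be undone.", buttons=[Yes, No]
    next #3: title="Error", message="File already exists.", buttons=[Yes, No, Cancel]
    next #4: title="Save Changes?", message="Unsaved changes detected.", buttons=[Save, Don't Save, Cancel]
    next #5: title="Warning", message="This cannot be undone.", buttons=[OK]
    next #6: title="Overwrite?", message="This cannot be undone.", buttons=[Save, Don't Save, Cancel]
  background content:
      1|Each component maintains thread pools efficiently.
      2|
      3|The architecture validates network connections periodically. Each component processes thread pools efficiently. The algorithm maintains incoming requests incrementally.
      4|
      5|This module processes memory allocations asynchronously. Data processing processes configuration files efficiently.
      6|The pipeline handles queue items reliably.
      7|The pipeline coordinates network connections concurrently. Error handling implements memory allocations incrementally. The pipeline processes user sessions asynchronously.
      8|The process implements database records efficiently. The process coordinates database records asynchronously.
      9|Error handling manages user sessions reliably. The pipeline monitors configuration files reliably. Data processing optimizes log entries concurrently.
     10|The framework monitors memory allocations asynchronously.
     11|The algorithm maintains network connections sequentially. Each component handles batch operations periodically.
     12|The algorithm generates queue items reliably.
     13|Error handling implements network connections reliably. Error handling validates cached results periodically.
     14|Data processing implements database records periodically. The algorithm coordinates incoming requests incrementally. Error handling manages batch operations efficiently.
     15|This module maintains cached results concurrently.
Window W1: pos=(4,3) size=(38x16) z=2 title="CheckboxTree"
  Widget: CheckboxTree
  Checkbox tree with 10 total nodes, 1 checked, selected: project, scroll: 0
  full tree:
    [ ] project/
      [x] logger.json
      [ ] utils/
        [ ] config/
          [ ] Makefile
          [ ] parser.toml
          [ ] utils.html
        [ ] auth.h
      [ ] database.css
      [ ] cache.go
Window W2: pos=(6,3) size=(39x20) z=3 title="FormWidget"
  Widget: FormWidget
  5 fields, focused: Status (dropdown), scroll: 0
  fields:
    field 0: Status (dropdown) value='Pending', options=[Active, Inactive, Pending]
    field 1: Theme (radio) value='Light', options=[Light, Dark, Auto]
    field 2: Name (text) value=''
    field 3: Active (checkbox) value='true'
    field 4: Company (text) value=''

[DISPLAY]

   ┏━┏━━━━━━━━━━━━━━━━━━━━━━━━━━━━━━━━━━━━━┓
   ┃ ┃ FormWidget                          ┃
   ┠─┠─────────────────────────────────────┨
   ┃>┃> Status:     [Pending             ▼]┃
   ┃ ┃  Theme:      (●) Light  ( ) Dark  ( ┃
   ┃ ┃  Name:       [                     ]┃
   ┃ ┃  Active:     [x]                    ┃
   ┃ ┃  Company:    [                     ]┃
   ┃ ┃                                     ┃
   ┃ ┃                                     ┃
   ┃ ┃                                     ┃
   ┃ ┃                                     ┃
   ┃ ┃                                     ┃
   ┃ ┃                                     ┃
   ┃ ┃                                     ┃
   ┗━┃                                     ┃
     ┃                                     ┃
     ┃                                     ┃
     ┃                                     ┃
     ┗━━━━━━━━━━━━━━━━━━━━━━━━━━━━━━━━━━━━━┛


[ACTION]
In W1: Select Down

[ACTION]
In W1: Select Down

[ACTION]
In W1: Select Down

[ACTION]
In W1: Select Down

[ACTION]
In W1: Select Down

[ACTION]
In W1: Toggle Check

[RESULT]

   ┏━┏━━━━━━━━━━━━━━━━━━━━━━━━━━━━━━━━━━━━━┓
   ┃ ┃ FormWidget                          ┃
   ┠─┠─────────────────────────────────────┨
   ┃ ┃> Status:     [Pending             ▼]┃
   ┃ ┃  Theme:      (●) Light  ( ) Dark  ( ┃
   ┃ ┃  Name:       [                     ]┃
   ┃ ┃  Active:     [x]                    ┃
   ┃ ┃  Company:    [                     ]┃
   ┃>┃                                     ┃
   ┃ ┃                                     ┃
   ┃ ┃                                     ┃
   ┃ ┃                                     ┃
   ┃ ┃                                     ┃
   ┃ ┃                                     ┃
   ┃ ┃                                     ┃
   ┗━┃                                     ┃
     ┃                                     ┃
     ┃                                     ┃
     ┃                                     ┃
     ┗━━━━━━━━━━━━━━━━━━━━━━━━━━━━━━━━━━━━━┛


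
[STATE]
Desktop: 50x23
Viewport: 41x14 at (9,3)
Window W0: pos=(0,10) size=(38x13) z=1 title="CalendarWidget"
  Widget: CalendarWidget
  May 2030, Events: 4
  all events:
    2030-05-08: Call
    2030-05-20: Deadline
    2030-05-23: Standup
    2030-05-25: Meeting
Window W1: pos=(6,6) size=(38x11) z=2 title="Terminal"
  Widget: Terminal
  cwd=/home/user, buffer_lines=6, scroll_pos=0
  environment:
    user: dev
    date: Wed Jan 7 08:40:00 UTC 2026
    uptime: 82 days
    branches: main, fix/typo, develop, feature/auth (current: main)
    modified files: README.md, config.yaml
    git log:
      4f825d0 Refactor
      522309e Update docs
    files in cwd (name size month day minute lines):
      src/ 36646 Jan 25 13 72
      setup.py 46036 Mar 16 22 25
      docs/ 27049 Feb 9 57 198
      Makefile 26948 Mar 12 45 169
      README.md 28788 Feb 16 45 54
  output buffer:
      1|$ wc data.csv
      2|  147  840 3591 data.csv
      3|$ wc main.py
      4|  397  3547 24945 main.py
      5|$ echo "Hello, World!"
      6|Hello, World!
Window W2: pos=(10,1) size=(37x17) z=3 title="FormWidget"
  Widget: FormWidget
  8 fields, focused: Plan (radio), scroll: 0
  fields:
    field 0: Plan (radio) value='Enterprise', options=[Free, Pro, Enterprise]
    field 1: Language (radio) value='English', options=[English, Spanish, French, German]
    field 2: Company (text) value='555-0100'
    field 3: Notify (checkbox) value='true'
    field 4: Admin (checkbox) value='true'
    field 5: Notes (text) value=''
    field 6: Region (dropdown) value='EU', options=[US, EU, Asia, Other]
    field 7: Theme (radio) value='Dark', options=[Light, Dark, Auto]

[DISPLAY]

 ┠───────────────────────────────────┨   
 ┃> Plan:       ( ) Free  ( ) Pro  (●┃   
 ┃  Language:   (●) English  ( ) Span┃   
━┃  Company:    [555-0100           ]┃   
e┃  Notify:     [x]                  ┃   
─┃  Admin:      [x]                  ┃   
w┃  Notes:      [                   ]┃   
1┃  Region:     [EU                ▼]┃   
w┃  Theme:      ( ) Light  (●) Dark  ┃   
3┃                                   ┃   
e┃                                   ┃   
l┃                                   ┃   
█┃                                   ┃   
━┃                                   ┃   


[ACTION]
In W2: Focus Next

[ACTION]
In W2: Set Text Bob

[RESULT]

 ┠───────────────────────────────────┨   
 ┃  Plan:       ( ) Free  ( ) Pro  (●┃   
 ┃> Language:   (●) English  ( ) Span┃   
━┃  Company:    [555-0100           ]┃   
e┃  Notify:     [x]                  ┃   
─┃  Admin:      [x]                  ┃   
w┃  Notes:      [                   ]┃   
1┃  Region:     [EU                ▼]┃   
w┃  Theme:      ( ) Light  (●) Dark  ┃   
3┃                                   ┃   
e┃                                   ┃   
l┃                                   ┃   
█┃                                   ┃   
━┃                                   ┃   


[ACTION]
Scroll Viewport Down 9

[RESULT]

w┃  Notes:      [                   ]┃   
1┃  Region:     [EU                ▼]┃   
w┃  Theme:      ( ) Light  (●) Dark  ┃   
3┃                                   ┃   
e┃                                   ┃   
l┃                                   ┃   
█┃                                   ┃   
━┃                                   ┃   
 ┗━━━━━━━━━━━━━━━━━━━━━━━━━━━━━━━━━━━┛   
2 23* 24 25* 26             ┃            
 30 31                      ┃            
                            ┃            
                            ┃            
━━━━━━━━━━━━━━━━━━━━━━━━━━━━┛            


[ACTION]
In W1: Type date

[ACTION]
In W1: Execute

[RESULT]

w┃  Notes:      [                   ]┃   
3┃  Region:     [EU                ▼]┃   
e┃  Theme:      ( ) Light  (●) Dark  ┃   
l┃                                   ┃   
d┃                                   ┃   
d┃                                   ┃   
█┃                                   ┃   
━┃                                   ┃   
 ┗━━━━━━━━━━━━━━━━━━━━━━━━━━━━━━━━━━━┛   
2 23* 24 25* 26             ┃            
 30 31                      ┃            
                            ┃            
                            ┃            
━━━━━━━━━━━━━━━━━━━━━━━━━━━━┛            


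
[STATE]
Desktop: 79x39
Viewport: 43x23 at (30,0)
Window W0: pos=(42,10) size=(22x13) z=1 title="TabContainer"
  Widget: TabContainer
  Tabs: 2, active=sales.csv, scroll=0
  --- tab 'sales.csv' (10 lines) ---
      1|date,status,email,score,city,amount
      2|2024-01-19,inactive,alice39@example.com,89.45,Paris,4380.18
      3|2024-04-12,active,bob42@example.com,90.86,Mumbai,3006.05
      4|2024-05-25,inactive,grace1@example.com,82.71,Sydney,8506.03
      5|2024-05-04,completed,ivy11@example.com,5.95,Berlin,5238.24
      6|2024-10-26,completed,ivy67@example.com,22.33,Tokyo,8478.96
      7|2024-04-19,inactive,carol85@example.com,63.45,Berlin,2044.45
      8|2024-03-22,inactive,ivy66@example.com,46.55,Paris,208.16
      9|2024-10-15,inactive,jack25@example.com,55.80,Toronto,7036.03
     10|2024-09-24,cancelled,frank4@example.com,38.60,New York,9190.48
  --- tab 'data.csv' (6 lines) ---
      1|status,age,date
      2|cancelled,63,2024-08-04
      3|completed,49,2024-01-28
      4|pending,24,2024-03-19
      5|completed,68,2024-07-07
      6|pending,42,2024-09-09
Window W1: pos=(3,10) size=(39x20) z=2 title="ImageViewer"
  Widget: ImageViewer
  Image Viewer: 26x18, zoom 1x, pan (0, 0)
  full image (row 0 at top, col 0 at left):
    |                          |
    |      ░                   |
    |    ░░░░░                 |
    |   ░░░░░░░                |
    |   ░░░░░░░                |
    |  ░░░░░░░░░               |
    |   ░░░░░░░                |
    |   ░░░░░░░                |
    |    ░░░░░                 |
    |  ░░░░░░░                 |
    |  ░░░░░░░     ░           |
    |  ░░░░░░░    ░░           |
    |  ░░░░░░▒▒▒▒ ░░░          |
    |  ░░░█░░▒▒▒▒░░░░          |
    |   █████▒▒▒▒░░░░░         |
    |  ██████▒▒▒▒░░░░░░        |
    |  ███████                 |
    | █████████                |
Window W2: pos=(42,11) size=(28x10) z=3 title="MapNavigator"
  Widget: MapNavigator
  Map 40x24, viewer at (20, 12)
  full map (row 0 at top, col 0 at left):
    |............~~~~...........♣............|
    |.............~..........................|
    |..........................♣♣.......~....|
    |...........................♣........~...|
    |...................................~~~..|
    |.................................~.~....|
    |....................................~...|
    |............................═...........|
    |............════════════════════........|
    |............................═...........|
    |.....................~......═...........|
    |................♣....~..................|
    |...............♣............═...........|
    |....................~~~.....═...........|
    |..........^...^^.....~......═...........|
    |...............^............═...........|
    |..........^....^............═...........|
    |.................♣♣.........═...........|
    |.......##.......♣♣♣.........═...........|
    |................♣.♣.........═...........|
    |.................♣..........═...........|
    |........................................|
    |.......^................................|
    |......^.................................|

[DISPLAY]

                                           
                                           
                                           
                                           
                                           
                                           
                                           
                                           
                                           
                                           
━━━━━━━━━━━┓┏━━━━━━━━━━━━━━━━━━━━┓         
           ┃┏━━━━━━━━━━━━━━━━━━━━━━━━━━┓   
───────────┨┃ MapNavigator             ┃   
           ┃┠──────────────────────────┨   
           ┃┃.....................═....┃   
           ┃┃..............~......═....┃   
           ┃┃.........♣....~...........┃   
           ┃┃........♣....@.......═....┃   
           ┃┃.............~~~.....═....┃   
           ┃┃...^...^^.....~......═....┃   
           ┃┗━━━━━━━━━━━━━━━━━━━━━━━━━━┛   
           ┃┃2024-04-19,inactive,┃         
           ┃┗━━━━━━━━━━━━━━━━━━━━┛         


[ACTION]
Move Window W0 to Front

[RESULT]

                                           
                                           
                                           
                                           
                                           
                                           
                                           
                                           
                                           
                                           
━━━━━━━━━━━┓┏━━━━━━━━━━━━━━━━━━━━┓         
           ┃┃ TabContainer       ┃━━━━━┓   
───────────┨┠────────────────────┨     ┃   
           ┃┃[sales.csv]│ data.cs┃─────┨   
           ┃┃────────────────────┃═....┃   
           ┃┃date,status,email,sc┃═....┃   
           ┃┃2024-01-19,inactive,┃.....┃   
           ┃┃2024-04-12,active,bo┃═....┃   
           ┃┃2024-05-25,inactive,┃═....┃   
           ┃┃2024-05-04,completed┃═....┃   
           ┃┃2024-10-26,completed┃━━━━━┛   
           ┃┃2024-04-19,inactive,┃         
           ┃┗━━━━━━━━━━━━━━━━━━━━┛         


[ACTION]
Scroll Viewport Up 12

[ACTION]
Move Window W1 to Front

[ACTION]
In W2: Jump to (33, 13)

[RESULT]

                                           
                                           
                                           
                                           
                                           
                                           
                                           
                                           
                                           
                                           
━━━━━━━━━━━┓┏━━━━━━━━━━━━━━━━━━━━┓         
           ┃┃ TabContainer       ┃━━━━━┓   
───────────┨┠────────────────────┨     ┃   
           ┃┃[sales.csv]│ data.cs┃─────┨   
           ┃┃────────────────────┃     ┃   
           ┃┃date,status,email,sc┃     ┃   
           ┃┃2024-01-19,inactive,┃     ┃   
           ┃┃2024-04-12,active,bo┃     ┃   
           ┃┃2024-05-25,inactive,┃     ┃   
           ┃┃2024-05-04,completed┃     ┃   
           ┃┃2024-10-26,completed┃━━━━━┛   
           ┃┃2024-04-19,inactive,┃         
           ┃┗━━━━━━━━━━━━━━━━━━━━┛         


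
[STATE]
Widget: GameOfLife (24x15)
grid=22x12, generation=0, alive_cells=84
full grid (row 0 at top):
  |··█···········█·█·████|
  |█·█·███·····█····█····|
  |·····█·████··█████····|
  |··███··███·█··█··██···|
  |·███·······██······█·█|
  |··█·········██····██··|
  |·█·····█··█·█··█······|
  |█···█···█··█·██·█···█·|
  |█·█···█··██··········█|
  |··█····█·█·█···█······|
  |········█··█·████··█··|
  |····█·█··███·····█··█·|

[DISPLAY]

Gen: 0                  
··█···········█·█·████  
█·█·███·····█····█····  
·····█·████··█████····  
··███··███·█··█··██···  
·███·······██······█·█  
··█·········██····██··  
·█·····█··█·█··█······  
█···█···█··█·██·█···█·  
█·█···█··██··········█  
··█····█·█·█···█······  
········█··█·████··█··  
····█·█··███·····█··█·  
                        
                        


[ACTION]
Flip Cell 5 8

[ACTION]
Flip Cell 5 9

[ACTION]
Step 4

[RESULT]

Gen: 4                  
·█·········██······█··  
·█·········██·······█·  
██··················██  
········█·█········██·  
···██···█·███·····███·  
··········█·█·····█·█·  
··········██······███·  
·········█·█··········  
·········██···········  
······█···███·········  
·······███···█········  
·······████··█········  
                        
                        


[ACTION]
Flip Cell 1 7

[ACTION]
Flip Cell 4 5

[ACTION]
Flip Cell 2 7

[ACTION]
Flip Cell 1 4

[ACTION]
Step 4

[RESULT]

Gen: 8                  
·█··················██  
█·█··················█  
█·····███···········█·  
·██·████··············  
··█·█··███············  
········█·██········██  
········█·████····██·█  
··················███·  
·······█··█········█··  
········███·█·········  
············█·········  
······················  
                        
                        


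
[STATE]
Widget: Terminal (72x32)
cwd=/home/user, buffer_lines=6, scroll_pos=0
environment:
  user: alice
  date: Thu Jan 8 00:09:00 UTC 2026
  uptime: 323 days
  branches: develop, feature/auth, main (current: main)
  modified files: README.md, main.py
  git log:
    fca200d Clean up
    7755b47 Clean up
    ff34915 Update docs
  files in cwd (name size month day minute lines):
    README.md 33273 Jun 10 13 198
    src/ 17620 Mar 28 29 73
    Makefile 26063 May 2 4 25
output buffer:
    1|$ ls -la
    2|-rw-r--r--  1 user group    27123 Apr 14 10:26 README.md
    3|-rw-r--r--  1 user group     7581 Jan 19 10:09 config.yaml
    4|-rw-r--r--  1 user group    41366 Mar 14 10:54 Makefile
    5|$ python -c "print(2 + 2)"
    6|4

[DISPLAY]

$ ls -la                                                                
-rw-r--r--  1 user group    27123 Apr 14 10:26 README.md                
-rw-r--r--  1 user group     7581 Jan 19 10:09 config.yaml              
-rw-r--r--  1 user group    41366 Mar 14 10:54 Makefile                 
$ python -c "print(2 + 2)"                                              
4                                                                       
$ █                                                                     
                                                                        
                                                                        
                                                                        
                                                                        
                                                                        
                                                                        
                                                                        
                                                                        
                                                                        
                                                                        
                                                                        
                                                                        
                                                                        
                                                                        
                                                                        
                                                                        
                                                                        
                                                                        
                                                                        
                                                                        
                                                                        
                                                                        
                                                                        
                                                                        
                                                                        


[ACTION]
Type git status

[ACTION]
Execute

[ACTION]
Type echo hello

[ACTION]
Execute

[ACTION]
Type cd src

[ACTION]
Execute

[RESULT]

$ ls -la                                                                
-rw-r--r--  1 user group    27123 Apr 14 10:26 README.md                
-rw-r--r--  1 user group     7581 Jan 19 10:09 config.yaml              
-rw-r--r--  1 user group    41366 Mar 14 10:54 Makefile                 
$ python -c "print(2 + 2)"                                              
4                                                                       
$ git status                                                            
On branch main                                                          
Changes not staged for commit:                                          
                                                                        
        modified:   README.md                                           
        modified:   main.py                                             
$ echo hello                                                            
hello                                                                   
$ cd src                                                                
                                                                        
$ █                                                                     
                                                                        
                                                                        
                                                                        
                                                                        
                                                                        
                                                                        
                                                                        
                                                                        
                                                                        
                                                                        
                                                                        
                                                                        
                                                                        
                                                                        
                                                                        


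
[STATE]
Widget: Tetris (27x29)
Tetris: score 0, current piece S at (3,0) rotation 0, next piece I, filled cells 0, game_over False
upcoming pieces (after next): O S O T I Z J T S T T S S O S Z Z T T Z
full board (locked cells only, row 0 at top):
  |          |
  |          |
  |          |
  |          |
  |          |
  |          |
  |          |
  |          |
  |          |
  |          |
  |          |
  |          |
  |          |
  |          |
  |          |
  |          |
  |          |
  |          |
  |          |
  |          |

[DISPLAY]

    ░░    │Next:           
   ░░     │████            
          │                
          │                
          │                
          │                
          │Score:          
          │0               
          │                
          │                
          │                
          │                
          │                
          │                
          │                
          │                
          │                
          │                
          │                
          │                
          │                
          │                
          │                
          │                
          │                
          │                
          │                
          │                
          │                


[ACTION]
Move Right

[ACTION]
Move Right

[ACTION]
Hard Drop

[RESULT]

   ████   │Next:           
          │▓▓              
          │▓▓              
          │                
          │                
          │                
          │Score:          
          │0               
          │                
          │                
          │                
          │                
          │                
          │                
          │                
          │                
          │                
          │                
      ░░  │                
     ░░   │                
          │                
          │                
          │                
          │                
          │                
          │                
          │                
          │                
          │                


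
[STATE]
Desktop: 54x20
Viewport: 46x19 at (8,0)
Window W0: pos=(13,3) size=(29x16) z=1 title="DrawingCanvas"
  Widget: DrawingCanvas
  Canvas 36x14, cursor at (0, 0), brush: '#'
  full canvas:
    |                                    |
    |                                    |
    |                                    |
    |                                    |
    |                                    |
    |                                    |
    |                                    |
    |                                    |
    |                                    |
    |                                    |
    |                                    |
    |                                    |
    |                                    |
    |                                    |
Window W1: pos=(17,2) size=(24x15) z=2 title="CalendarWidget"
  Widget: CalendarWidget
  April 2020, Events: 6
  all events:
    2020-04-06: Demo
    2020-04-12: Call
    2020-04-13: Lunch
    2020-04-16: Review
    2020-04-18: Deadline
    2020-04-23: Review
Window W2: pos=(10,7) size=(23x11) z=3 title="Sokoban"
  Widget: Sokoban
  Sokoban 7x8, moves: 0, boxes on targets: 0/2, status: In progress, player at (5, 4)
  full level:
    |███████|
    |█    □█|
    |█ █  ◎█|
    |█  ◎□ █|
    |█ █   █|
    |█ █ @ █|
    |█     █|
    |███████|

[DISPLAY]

                                              
                                              
         ┏━━━━━━━━━━━━━━━━━━━━━━┓             
     ┏━━━┃ CalendarWidget       ┃┓            
     ┃ Dr┠──────────────────────┨┃            
     ┠───┃      April 2020      ┃┨            
     ┃+  ┃Mo Tu We Th Fr Sa Su  ┃┃            
  ┏━━━━━━━━━━━━━━━━━━━━━┓ 4  5  ┃┃            
  ┃ Sokoban             ┃ 11 12*┃┃            
  ┠─────────────────────┨7 18* 1┃┃            
  ┃███████              ┃ 25 26 ┃┃            
  ┃█    □█              ┃       ┃┃            
  ┃█ █  ◎█              ┃       ┃┃            
  ┃█  ◎□ █              ┃       ┃┃            
  ┃█ █   █              ┃       ┃┃            
  ┃█ █ @ █              ┃       ┃┃            
  ┃█     █              ┃━━━━━━━┛┃            
  ┗━━━━━━━━━━━━━━━━━━━━━┛        ┃            
     ┗━━━━━━━━━━━━━━━━━━━━━━━━━━━┛            


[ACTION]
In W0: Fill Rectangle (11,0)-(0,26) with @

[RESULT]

                                              
                                              
         ┏━━━━━━━━━━━━━━━━━━━━━━┓             
     ┏━━━┃ CalendarWidget       ┃┓            
     ┃ Dr┠──────────────────────┨┃            
     ┠───┃      April 2020      ┃┨            
     ┃@@@┃Mo Tu We Th Fr Sa Su  ┃┃            
  ┏━━━━━━━━━━━━━━━━━━━━━┓ 4  5  ┃┃            
  ┃ Sokoban             ┃ 11 12*┃┃            
  ┠─────────────────────┨7 18* 1┃┃            
  ┃███████              ┃ 25 26 ┃┃            
  ┃█    □█              ┃       ┃┃            
  ┃█ █  ◎█              ┃       ┃┃            
  ┃█  ◎□ █              ┃       ┃┃            
  ┃█ █   █              ┃       ┃┃            
  ┃█ █ @ █              ┃       ┃┃            
  ┃█     █              ┃━━━━━━━┛┃            
  ┗━━━━━━━━━━━━━━━━━━━━━┛@@@@@@@@┃            
     ┗━━━━━━━━━━━━━━━━━━━━━━━━━━━┛            


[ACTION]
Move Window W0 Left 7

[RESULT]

                                              
                                              
         ┏━━━━━━━━━━━━━━━━━━━━━━┓             
━━━━━━━━━┃ CalendarWidget       ┃             
DrawingCa┠──────────────────────┨             
─────────┃      April 2020      ┃             
@@@@@@@@@┃Mo Tu We Th Fr Sa Su  ┃             
@@┏━━━━━━━━━━━━━━━━━━━━━┓ 4  5  ┃             
@@┃ Sokoban             ┃ 11 12*┃             
@@┠─────────────────────┨7 18* 1┃             
@@┃███████              ┃ 25 26 ┃             
@@┃█    □█              ┃       ┃             
@@┃█ █  ◎█              ┃       ┃             
@@┃█  ◎□ █              ┃       ┃             
@@┃█ █   █              ┃       ┃             
@@┃█ █ @ █              ┃       ┃             
@@┃█     █              ┃━━━━━━━┛             
@@┗━━━━━━━━━━━━━━━━━━━━━┛@┃                   
━━━━━━━━━━━━━━━━━━━━━━━━━━┛                   


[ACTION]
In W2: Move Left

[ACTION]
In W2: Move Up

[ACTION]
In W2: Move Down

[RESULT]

                                              
                                              
         ┏━━━━━━━━━━━━━━━━━━━━━━┓             
━━━━━━━━━┃ CalendarWidget       ┃             
DrawingCa┠──────────────────────┨             
─────────┃      April 2020      ┃             
@@@@@@@@@┃Mo Tu We Th Fr Sa Su  ┃             
@@┏━━━━━━━━━━━━━━━━━━━━━┓ 4  5  ┃             
@@┃ Sokoban             ┃ 11 12*┃             
@@┠─────────────────────┨7 18* 1┃             
@@┃███████              ┃ 25 26 ┃             
@@┃█    □█              ┃       ┃             
@@┃█ █  ◎█              ┃       ┃             
@@┃█  ◎□ █              ┃       ┃             
@@┃█ █   █              ┃       ┃             
@@┃█ █@  █              ┃       ┃             
@@┃█     █              ┃━━━━━━━┛             
@@┗━━━━━━━━━━━━━━━━━━━━━┛@┃                   
━━━━━━━━━━━━━━━━━━━━━━━━━━┛                   


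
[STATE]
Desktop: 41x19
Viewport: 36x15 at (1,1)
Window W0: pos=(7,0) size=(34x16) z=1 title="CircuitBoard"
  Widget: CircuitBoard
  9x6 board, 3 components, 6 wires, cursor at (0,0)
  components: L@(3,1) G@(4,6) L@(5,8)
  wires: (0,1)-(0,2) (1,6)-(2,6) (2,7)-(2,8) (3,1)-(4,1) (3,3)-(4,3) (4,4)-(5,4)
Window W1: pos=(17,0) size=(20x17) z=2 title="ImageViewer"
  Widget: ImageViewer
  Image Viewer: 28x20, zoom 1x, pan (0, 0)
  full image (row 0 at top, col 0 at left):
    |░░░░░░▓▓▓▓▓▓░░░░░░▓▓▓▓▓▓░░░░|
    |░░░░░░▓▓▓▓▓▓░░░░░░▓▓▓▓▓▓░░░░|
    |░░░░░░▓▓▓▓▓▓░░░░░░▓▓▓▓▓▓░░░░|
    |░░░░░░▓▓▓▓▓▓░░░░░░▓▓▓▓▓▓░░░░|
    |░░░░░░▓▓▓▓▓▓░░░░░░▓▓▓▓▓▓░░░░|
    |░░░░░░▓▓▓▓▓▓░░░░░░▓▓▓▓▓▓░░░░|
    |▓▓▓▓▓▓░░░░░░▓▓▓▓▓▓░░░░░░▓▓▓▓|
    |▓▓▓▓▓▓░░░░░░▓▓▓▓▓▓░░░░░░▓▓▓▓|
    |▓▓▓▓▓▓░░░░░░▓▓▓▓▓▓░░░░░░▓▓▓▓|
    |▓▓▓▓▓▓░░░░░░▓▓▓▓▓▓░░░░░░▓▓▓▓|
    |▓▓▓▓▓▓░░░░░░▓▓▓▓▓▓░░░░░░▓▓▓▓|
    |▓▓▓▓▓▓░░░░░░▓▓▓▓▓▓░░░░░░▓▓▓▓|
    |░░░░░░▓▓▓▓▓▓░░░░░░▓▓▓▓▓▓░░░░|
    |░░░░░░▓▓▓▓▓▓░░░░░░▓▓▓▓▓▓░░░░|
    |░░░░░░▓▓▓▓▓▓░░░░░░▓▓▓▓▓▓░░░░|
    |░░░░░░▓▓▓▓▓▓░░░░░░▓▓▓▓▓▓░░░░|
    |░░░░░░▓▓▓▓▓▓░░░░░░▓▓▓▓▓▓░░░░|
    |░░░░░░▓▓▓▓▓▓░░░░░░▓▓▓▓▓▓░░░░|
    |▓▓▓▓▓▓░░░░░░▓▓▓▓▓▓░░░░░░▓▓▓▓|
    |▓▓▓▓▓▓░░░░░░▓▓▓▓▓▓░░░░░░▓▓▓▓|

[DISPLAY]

      ┃ CircuitB┃ ImageViewer      ┃
      ┠─────────┠──────────────────┨
      ┃   0 1 2 ┃░░░░░░▓▓▓▓▓▓░░░░░░┃
      ┃0  [.]  ·┃░░░░░░▓▓▓▓▓▓░░░░░░┃
      ┃         ┃░░░░░░▓▓▓▓▓▓░░░░░░┃
      ┃1        ┃░░░░░░▓▓▓▓▓▓░░░░░░┃
      ┃         ┃░░░░░░▓▓▓▓▓▓░░░░░░┃
      ┃2        ┃░░░░░░▓▓▓▓▓▓░░░░░░┃
      ┃         ┃▓▓▓▓▓▓░░░░░░▓▓▓▓▓▓┃
      ┃3       L┃▓▓▓▓▓▓░░░░░░▓▓▓▓▓▓┃
      ┃        │┃▓▓▓▓▓▓░░░░░░▓▓▓▓▓▓┃
      ┃4       ·┃▓▓▓▓▓▓░░░░░░▓▓▓▓▓▓┃
      ┃         ┃▓▓▓▓▓▓░░░░░░▓▓▓▓▓▓┃
      ┃5        ┃▓▓▓▓▓▓░░░░░░▓▓▓▓▓▓┃
      ┗━━━━━━━━━┃░░░░░░▓▓▓▓▓▓░░░░░░┃


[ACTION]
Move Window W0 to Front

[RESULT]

      ┃ CircuitBoard                
      ┠─────────────────────────────
      ┃   0 1 2 3 4 5 6 7 8         
      ┃0  [.]  · ─ ·                
      ┃                             
      ┃1                           ·
      ┃                            │
      ┃2                           ·
      ┃                             
      ┃3       L       ·            
      ┃        │       │            
      ┃4       ·       ·   ·       G
      ┃                    │        
      ┃5                   ·        
      ┗━━━━━━━━━━━━━━━━━━━━━━━━━━━━━


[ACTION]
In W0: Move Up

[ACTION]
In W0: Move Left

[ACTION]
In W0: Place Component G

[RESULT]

      ┃ CircuitBoard                
      ┠─────────────────────────────
      ┃   0 1 2 3 4 5 6 7 8         
      ┃0  [G]  · ─ ·                
      ┃                             
      ┃1                           ·
      ┃                            │
      ┃2                           ·
      ┃                             
      ┃3       L       ·            
      ┃        │       │            
      ┃4       ·       ·   ·       G
      ┃                    │        
      ┃5                   ·        
      ┗━━━━━━━━━━━━━━━━━━━━━━━━━━━━━


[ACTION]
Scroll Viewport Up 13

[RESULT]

      ┏━━━━━━━━━━━━━━━━━━━━━━━━━━━━━
      ┃ CircuitBoard                
      ┠─────────────────────────────
      ┃   0 1 2 3 4 5 6 7 8         
      ┃0  [G]  · ─ ·                
      ┃                             
      ┃1                           ·
      ┃                            │
      ┃2                           ·
      ┃                             
      ┃3       L       ·            
      ┃        │       │            
      ┃4       ·       ·   ·       G
      ┃                    │        
      ┃5                   ·        
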